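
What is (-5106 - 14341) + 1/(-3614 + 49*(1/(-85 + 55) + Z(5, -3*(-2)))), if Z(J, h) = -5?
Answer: -2252332123/115819 ≈ -19447.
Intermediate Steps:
(-5106 - 14341) + 1/(-3614 + 49*(1/(-85 + 55) + Z(5, -3*(-2)))) = (-5106 - 14341) + 1/(-3614 + 49*(1/(-85 + 55) - 5)) = -19447 + 1/(-3614 + 49*(1/(-30) - 5)) = -19447 + 1/(-3614 + 49*(-1/30 - 5)) = -19447 + 1/(-3614 + 49*(-151/30)) = -19447 + 1/(-3614 - 7399/30) = -19447 + 1/(-115819/30) = -19447 - 30/115819 = -2252332123/115819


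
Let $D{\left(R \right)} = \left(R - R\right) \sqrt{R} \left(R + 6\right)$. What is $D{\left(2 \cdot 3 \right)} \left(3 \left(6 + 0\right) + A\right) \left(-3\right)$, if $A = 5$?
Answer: $0$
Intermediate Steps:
$D{\left(R \right)} = 0$ ($D{\left(R \right)} = 0 \sqrt{R} \left(6 + R\right) = 0 \left(6 + R\right) = 0$)
$D{\left(2 \cdot 3 \right)} \left(3 \left(6 + 0\right) + A\right) \left(-3\right) = 0 \left(3 \left(6 + 0\right) + 5\right) \left(-3\right) = 0 \left(3 \cdot 6 + 5\right) \left(-3\right) = 0 \left(18 + 5\right) \left(-3\right) = 0 \cdot 23 \left(-3\right) = 0 \left(-3\right) = 0$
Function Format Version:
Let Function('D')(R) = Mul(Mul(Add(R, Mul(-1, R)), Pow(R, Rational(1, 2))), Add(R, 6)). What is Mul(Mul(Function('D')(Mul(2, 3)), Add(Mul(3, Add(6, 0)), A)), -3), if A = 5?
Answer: 0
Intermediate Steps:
Function('D')(R) = 0 (Function('D')(R) = Mul(Mul(0, Pow(R, Rational(1, 2))), Add(6, R)) = Mul(0, Add(6, R)) = 0)
Mul(Mul(Function('D')(Mul(2, 3)), Add(Mul(3, Add(6, 0)), A)), -3) = Mul(Mul(0, Add(Mul(3, Add(6, 0)), 5)), -3) = Mul(Mul(0, Add(Mul(3, 6), 5)), -3) = Mul(Mul(0, Add(18, 5)), -3) = Mul(Mul(0, 23), -3) = Mul(0, -3) = 0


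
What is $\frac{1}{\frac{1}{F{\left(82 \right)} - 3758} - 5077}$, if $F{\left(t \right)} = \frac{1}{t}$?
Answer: $- \frac{308155}{1564503017} \approx -0.00019697$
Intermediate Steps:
$\frac{1}{\frac{1}{F{\left(82 \right)} - 3758} - 5077} = \frac{1}{\frac{1}{\frac{1}{82} - 3758} - 5077} = \frac{1}{\frac{1}{- \frac{308155}{82}} - 5077} = \frac{1}{- \frac{82}{308155} - 5077} = \frac{1}{- \frac{1564503017}{308155}} = - \frac{308155}{1564503017}$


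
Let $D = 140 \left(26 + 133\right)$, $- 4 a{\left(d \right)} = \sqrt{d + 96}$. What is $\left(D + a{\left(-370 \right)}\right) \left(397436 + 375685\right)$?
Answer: $17209673460 - \frac{773121 i \sqrt{274}}{4} \approx 1.721 \cdot 10^{10} - 3.1994 \cdot 10^{6} i$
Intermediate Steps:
$a{\left(d \right)} = - \frac{\sqrt{96 + d}}{4}$ ($a{\left(d \right)} = - \frac{\sqrt{d + 96}}{4} = - \frac{\sqrt{96 + d}}{4}$)
$D = 22260$ ($D = 140 \cdot 159 = 22260$)
$\left(D + a{\left(-370 \right)}\right) \left(397436 + 375685\right) = \left(22260 - \frac{\sqrt{96 - 370}}{4}\right) \left(397436 + 375685\right) = \left(22260 - \frac{\sqrt{-274}}{4}\right) 773121 = \left(22260 - \frac{i \sqrt{274}}{4}\right) 773121 = 17209673460 - \frac{773121 i \sqrt{274}}{4}$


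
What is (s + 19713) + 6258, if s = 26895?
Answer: 52866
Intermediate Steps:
(s + 19713) + 6258 = (26895 + 19713) + 6258 = 46608 + 6258 = 52866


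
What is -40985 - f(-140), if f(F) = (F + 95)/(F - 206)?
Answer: -14180855/346 ≈ -40985.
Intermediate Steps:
f(F) = (95 + F)/(-206 + F)
-40985 - f(-140) = -40985 - (95 - 140)/(-206 - 140) = -40985 - (-45)/(-346) = -40985 - (-1)*(-45)/346 = -40985 - 1*45/346 = -40985 - 45/346 = -14180855/346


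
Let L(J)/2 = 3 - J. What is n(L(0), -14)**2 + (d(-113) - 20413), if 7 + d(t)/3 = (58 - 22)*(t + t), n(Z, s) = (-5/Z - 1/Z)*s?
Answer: -44646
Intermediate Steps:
L(J) = 6 - 2*J (L(J) = 2*(3 - J) = 6 - 2*J)
n(Z, s) = -6*s/Z (n(Z, s) = (-6/Z)*s = -6*s/Z)
d(t) = -21 + 216*t (d(t) = -21 + 3*((58 - 22)*(t + t)) = -21 + 3*(36*(2*t)) = -21 + 3*(72*t) = -21 + 216*t)
n(L(0), -14)**2 + (d(-113) - 20413) = (-6*(-14)/(6 - 2*0))**2 + ((-21 + 216*(-113)) - 20413) = (-6*(-14)/(6 + 0))**2 + ((-21 - 24408) - 20413) = (-6*(-14)/6)**2 + (-24429 - 20413) = (-6*(-14)*1/6)**2 - 44842 = 14**2 - 44842 = 196 - 44842 = -44646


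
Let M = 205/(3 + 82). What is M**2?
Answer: 1681/289 ≈ 5.8166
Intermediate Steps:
M = 41/17 (M = 205/85 = 205*(1/85) = 41/17 ≈ 2.4118)
M**2 = (41/17)**2 = 1681/289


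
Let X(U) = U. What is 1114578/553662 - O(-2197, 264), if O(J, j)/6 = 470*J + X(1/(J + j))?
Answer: 368369252402227/59457147 ≈ 6.1955e+6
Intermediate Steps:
O(J, j) = 6/(J + j) + 2820*J (O(J, j) = 6*(470*J + 1/(J + j)) = 6*(1/(J + j) + 470*J) = 6/(J + j) + 2820*J)
1114578/553662 - O(-2197, 264) = 1114578/553662 - 6*(1 + 470*(-2197)*(-2197 + 264))/(-2197 + 264) = 1114578*(1/553662) - 6*(1 + 470*(-2197)*(-1933))/(-1933) = 61921/30759 - 6*(-1)*(1 + 1995996470)/1933 = 61921/30759 - 6*(-1)*1995996471/1933 = 61921/30759 - 1*(-11975978826/1933) = 61921/30759 + 11975978826/1933 = 368369252402227/59457147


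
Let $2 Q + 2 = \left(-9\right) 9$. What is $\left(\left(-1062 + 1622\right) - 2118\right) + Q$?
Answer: $- \frac{3199}{2} \approx -1599.5$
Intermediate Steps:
$Q = - \frac{83}{2}$ ($Q = -1 + \frac{\left(-9\right) 9}{2} = -1 + \frac{1}{2} \left(-81\right) = -1 - \frac{81}{2} = - \frac{83}{2} \approx -41.5$)
$\left(\left(-1062 + 1622\right) - 2118\right) + Q = \left(\left(-1062 + 1622\right) - 2118\right) - \frac{83}{2} = \left(560 - 2118\right) - \frac{83}{2} = -1558 - \frac{83}{2} = - \frac{3199}{2}$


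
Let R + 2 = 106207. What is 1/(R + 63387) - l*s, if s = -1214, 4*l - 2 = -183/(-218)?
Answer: 15930327843/18485528 ≈ 861.77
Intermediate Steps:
l = 619/872 (l = ½ + (-183/(-218))/4 = ½ + (-183*(-1/218))/4 = ½ + (¼)*(183/218) = ½ + 183/872 = 619/872 ≈ 0.70986)
R = 106205 (R = -2 + 106207 = 106205)
1/(R + 63387) - l*s = 1/(106205 + 63387) - 619*(-1214)/872 = 1/169592 - 1*(-375733/436) = 1/169592 + 375733/436 = 15930327843/18485528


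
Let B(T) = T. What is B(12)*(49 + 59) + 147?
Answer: 1443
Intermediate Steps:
B(12)*(49 + 59) + 147 = 12*(49 + 59) + 147 = 12*108 + 147 = 1296 + 147 = 1443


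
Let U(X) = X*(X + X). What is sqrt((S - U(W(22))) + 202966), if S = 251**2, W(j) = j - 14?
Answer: sqrt(265839) ≈ 515.60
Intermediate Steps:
W(j) = -14 + j
U(X) = 2*X**2 (U(X) = X*(2*X) = 2*X**2)
S = 63001
sqrt((S - U(W(22))) + 202966) = sqrt((63001 - 2*(-14 + 22)**2) + 202966) = sqrt((63001 - 2*8**2) + 202966) = sqrt((63001 - 2*64) + 202966) = sqrt((63001 - 1*128) + 202966) = sqrt((63001 - 128) + 202966) = sqrt(62873 + 202966) = sqrt(265839)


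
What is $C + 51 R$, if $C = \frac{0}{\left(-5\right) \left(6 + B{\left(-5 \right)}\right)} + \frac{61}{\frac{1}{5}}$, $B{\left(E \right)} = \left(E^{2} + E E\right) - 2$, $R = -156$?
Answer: $-7651$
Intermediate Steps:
$B{\left(E \right)} = -2 + 2 E^{2}$ ($B{\left(E \right)} = \left(E^{2} + E^{2}\right) - 2 = 2 E^{2} - 2 = -2 + 2 E^{2}$)
$C = 305$ ($C = \frac{0}{\left(-5\right) \left(6 - \left(2 - 2 \left(-5\right)^{2}\right)\right)} + \frac{61}{\frac{1}{5}} = \frac{0}{\left(-5\right) \left(6 + \left(-2 + 2 \cdot 25\right)\right)} + 61 \frac{1}{\frac{1}{5}} = \frac{0}{\left(-5\right) \left(6 + \left(-2 + 50\right)\right)} + 61 \cdot 5 = \frac{0}{\left(-5\right) \left(6 + 48\right)} + 305 = \frac{0}{\left(-5\right) 54} + 305 = \frac{0}{-270} + 305 = 0 \left(- \frac{1}{270}\right) + 305 = 0 + 305 = 305$)
$C + 51 R = 305 + 51 \left(-156\right) = 305 - 7956 = -7651$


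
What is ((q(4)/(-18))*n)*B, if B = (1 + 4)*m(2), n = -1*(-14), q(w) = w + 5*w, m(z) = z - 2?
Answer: 0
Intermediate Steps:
m(z) = -2 + z
q(w) = 6*w
n = 14
B = 0 (B = (1 + 4)*(-2 + 2) = 5*0 = 0)
((q(4)/(-18))*n)*B = (((6*4)/(-18))*14)*0 = ((24*(-1/18))*14)*0 = -4/3*14*0 = -56/3*0 = 0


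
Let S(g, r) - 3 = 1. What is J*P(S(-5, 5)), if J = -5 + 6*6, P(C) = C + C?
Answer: 248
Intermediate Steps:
S(g, r) = 4 (S(g, r) = 3 + 1 = 4)
P(C) = 2*C
J = 31 (J = -5 + 36 = 31)
J*P(S(-5, 5)) = 31*(2*4) = 31*8 = 248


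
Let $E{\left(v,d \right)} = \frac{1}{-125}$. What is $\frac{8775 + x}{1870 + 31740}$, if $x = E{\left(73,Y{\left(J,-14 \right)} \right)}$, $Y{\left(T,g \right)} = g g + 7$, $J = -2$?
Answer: $\frac{548437}{2100625} \approx 0.26108$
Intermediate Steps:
$Y{\left(T,g \right)} = 7 + g^{2}$ ($Y{\left(T,g \right)} = g^{2} + 7 = 7 + g^{2}$)
$E{\left(v,d \right)} = - \frac{1}{125}$
$x = - \frac{1}{125} \approx -0.008$
$\frac{8775 + x}{1870 + 31740} = \frac{8775 - \frac{1}{125}}{1870 + 31740} = \frac{1096874}{125 \cdot 33610} = \frac{1096874}{125} \cdot \frac{1}{33610} = \frac{548437}{2100625}$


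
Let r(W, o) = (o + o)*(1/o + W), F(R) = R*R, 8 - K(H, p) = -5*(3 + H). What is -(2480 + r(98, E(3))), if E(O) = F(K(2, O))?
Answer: -215926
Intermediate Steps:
K(H, p) = 23 + 5*H (K(H, p) = 8 - (-5)*(3 + H) = 8 - (-15 - 5*H) = 8 + (15 + 5*H) = 23 + 5*H)
F(R) = R**2
E(O) = 1089 (E(O) = (23 + 5*2)**2 = (23 + 10)**2 = 33**2 = 1089)
r(W, o) = 2*o*(W + 1/o) (r(W, o) = (2*o)*(W + 1/o) = 2*o*(W + 1/o))
-(2480 + r(98, E(3))) = -(2480 + (2 + 2*98*1089)) = -(2480 + (2 + 213444)) = -(2480 + 213446) = -1*215926 = -215926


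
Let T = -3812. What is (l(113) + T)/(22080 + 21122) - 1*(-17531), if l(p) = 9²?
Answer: 757370531/43202 ≈ 17531.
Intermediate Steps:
l(p) = 81
(l(113) + T)/(22080 + 21122) - 1*(-17531) = (81 - 3812)/(22080 + 21122) - 1*(-17531) = -3731/43202 + 17531 = 757370531/43202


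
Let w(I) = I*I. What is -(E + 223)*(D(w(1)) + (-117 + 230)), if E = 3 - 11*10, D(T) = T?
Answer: -13224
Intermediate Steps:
w(I) = I**2
E = -107 (E = 3 - 110 = -107)
-(E + 223)*(D(w(1)) + (-117 + 230)) = -(-107 + 223)*(1**2 + (-117 + 230)) = -116*(1 + 113) = -116*114 = -1*13224 = -13224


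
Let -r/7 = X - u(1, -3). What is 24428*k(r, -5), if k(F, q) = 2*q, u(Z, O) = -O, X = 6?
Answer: -244280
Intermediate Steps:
r = -21 (r = -7*(6 - (-1)*(-3)) = -7*(6 - 1*3) = -7*(6 - 3) = -7*3 = -21)
24428*k(r, -5) = 24428*(2*(-5)) = 24428*(-10) = -244280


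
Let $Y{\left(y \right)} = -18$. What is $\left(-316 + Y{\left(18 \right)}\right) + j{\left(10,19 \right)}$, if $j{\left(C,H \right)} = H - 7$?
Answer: $-322$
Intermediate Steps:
$j{\left(C,H \right)} = -7 + H$
$\left(-316 + Y{\left(18 \right)}\right) + j{\left(10,19 \right)} = \left(-316 - 18\right) + \left(-7 + 19\right) = -334 + 12 = -322$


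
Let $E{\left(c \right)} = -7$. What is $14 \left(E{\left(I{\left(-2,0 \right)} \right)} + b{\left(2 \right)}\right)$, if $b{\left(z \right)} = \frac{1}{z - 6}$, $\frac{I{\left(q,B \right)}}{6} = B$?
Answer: $- \frac{203}{2} \approx -101.5$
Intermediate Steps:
$I{\left(q,B \right)} = 6 B$
$b{\left(z \right)} = \frac{1}{-6 + z}$ ($b{\left(z \right)} = \frac{1}{z - 6} = \frac{1}{-6 + z}$)
$14 \left(E{\left(I{\left(-2,0 \right)} \right)} + b{\left(2 \right)}\right) = 14 \left(-7 + \frac{1}{-6 + 2}\right) = 14 \left(-7 + \frac{1}{-4}\right) = 14 \left(-7 - \frac{1}{4}\right) = 14 \left(- \frac{29}{4}\right) = - \frac{203}{2}$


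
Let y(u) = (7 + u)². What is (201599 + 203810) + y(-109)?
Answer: 415813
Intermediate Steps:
(201599 + 203810) + y(-109) = (201599 + 203810) + (7 - 109)² = 405409 + (-102)² = 405409 + 10404 = 415813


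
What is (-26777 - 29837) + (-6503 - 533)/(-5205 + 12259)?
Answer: -199681096/3527 ≈ -56615.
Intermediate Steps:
(-26777 - 29837) + (-6503 - 533)/(-5205 + 12259) = -56614 - 7036/7054 = -56614 - 7036*1/7054 = -56614 - 3518/3527 = -199681096/3527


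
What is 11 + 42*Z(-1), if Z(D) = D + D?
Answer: -73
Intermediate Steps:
Z(D) = 2*D
11 + 42*Z(-1) = 11 + 42*(2*(-1)) = 11 + 42*(-2) = 11 - 84 = -73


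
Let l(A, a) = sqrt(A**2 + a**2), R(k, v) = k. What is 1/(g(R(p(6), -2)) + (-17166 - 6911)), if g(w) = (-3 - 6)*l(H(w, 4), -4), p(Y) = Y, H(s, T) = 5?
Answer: -24077/579698608 + 9*sqrt(41)/579698608 ≈ -4.1434e-5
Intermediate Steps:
g(w) = -9*sqrt(41) (g(w) = (-3 - 6)*sqrt(5**2 + (-4)**2) = -9*sqrt(25 + 16) = -9*sqrt(41))
1/(g(R(p(6), -2)) + (-17166 - 6911)) = 1/(-9*sqrt(41) + (-17166 - 6911)) = 1/(-9*sqrt(41) - 24077) = 1/(-24077 - 9*sqrt(41))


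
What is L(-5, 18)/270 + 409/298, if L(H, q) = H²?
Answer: 5894/4023 ≈ 1.4651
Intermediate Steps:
L(-5, 18)/270 + 409/298 = (-5)²/270 + 409/298 = 25*(1/270) + 409*(1/298) = 5/54 + 409/298 = 5894/4023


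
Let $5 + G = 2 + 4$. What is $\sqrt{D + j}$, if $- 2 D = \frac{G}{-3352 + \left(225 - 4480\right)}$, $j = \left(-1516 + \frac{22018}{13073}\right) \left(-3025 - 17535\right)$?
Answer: $\frac{3 \sqrt{136846719468479856959934}}{198892622} \approx 5579.8$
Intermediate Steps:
$j = \frac{407019124000}{13073}$ ($j = \left(-1516 + 22018 \cdot \frac{1}{13073}\right) \left(-20560\right) = \left(-1516 + \frac{22018}{13073}\right) \left(-20560\right) = \left(- \frac{19796650}{13073}\right) \left(-20560\right) = \frac{407019124000}{13073} \approx 3.1134 \cdot 10^{7}$)
$G = 1$ ($G = -5 + \left(2 + 4\right) = -5 + 6 = 1$)
$D = \frac{1}{15214}$ ($D = - \frac{\frac{1}{-3352 + \left(225 - 4480\right)} 1}{2} = - \frac{\frac{1}{-3352 - 4255} \cdot 1}{2} = - \frac{\frac{1}{-7607} \cdot 1}{2} = - \frac{\left(- \frac{1}{7607}\right) 1}{2} = \left(- \frac{1}{2}\right) \left(- \frac{1}{7607}\right) = \frac{1}{15214} \approx 6.5729 \cdot 10^{-5}$)
$\sqrt{D + j} = \sqrt{\frac{1}{15214} + \frac{407019124000}{13073}} = \sqrt{\frac{6192388952549073}{198892622}} = \frac{3 \sqrt{136846719468479856959934}}{198892622}$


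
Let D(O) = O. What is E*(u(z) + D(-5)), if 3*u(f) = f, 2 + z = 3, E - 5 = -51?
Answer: 644/3 ≈ 214.67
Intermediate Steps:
E = -46 (E = 5 - 51 = -46)
z = 1 (z = -2 + 3 = 1)
u(f) = f/3
E*(u(z) + D(-5)) = -46*((1/3)*1 - 5) = -46*(1/3 - 5) = -46*(-14/3) = 644/3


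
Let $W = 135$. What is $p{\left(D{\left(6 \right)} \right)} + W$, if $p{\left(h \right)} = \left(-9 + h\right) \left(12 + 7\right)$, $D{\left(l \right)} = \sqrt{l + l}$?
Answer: $-36 + 38 \sqrt{3} \approx 29.818$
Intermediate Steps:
$D{\left(l \right)} = \sqrt{2} \sqrt{l}$ ($D{\left(l \right)} = \sqrt{2 l} = \sqrt{2} \sqrt{l}$)
$p{\left(h \right)} = -171 + 19 h$ ($p{\left(h \right)} = \left(-9 + h\right) 19 = -171 + 19 h$)
$p{\left(D{\left(6 \right)} \right)} + W = \left(-171 + 19 \sqrt{2} \sqrt{6}\right) + 135 = \left(-171 + 19 \cdot 2 \sqrt{3}\right) + 135 = \left(-171 + 38 \sqrt{3}\right) + 135 = -36 + 38 \sqrt{3}$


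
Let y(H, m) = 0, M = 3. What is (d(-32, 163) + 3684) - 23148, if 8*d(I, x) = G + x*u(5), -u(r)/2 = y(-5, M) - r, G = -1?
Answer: -154083/8 ≈ -19260.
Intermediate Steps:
u(r) = 2*r (u(r) = -2*(0 - r) = -(-2)*r = 2*r)
d(I, x) = -⅛ + 5*x/4 (d(I, x) = (-1 + x*(2*5))/8 = (-1 + x*10)/8 = (-1 + 10*x)/8 = -⅛ + 5*x/4)
(d(-32, 163) + 3684) - 23148 = ((-⅛ + (5/4)*163) + 3684) - 23148 = ((-⅛ + 815/4) + 3684) - 23148 = (1629/8 + 3684) - 23148 = 31101/8 - 23148 = -154083/8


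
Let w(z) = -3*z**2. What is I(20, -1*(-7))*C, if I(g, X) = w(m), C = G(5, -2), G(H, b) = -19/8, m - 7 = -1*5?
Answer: 57/2 ≈ 28.500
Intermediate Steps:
m = 2 (m = 7 - 1*5 = 7 - 5 = 2)
G(H, b) = -19/8 (G(H, b) = -19*1/8 = -19/8)
C = -19/8 ≈ -2.3750
I(g, X) = -12 (I(g, X) = -3*2**2 = -3*4 = -12)
I(20, -1*(-7))*C = -12*(-19/8) = 57/2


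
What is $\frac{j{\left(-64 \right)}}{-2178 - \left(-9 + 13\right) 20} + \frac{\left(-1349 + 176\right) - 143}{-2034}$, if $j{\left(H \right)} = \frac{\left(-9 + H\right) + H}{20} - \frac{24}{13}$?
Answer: $\frac{388598077}{597060360} \approx 0.65085$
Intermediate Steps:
$j{\left(H \right)} = - \frac{597}{260} + \frac{H}{10}$ ($j{\left(H \right)} = \left(-9 + 2 H\right) \frac{1}{20} - \frac{24}{13} = \left(- \frac{9}{20} + \frac{H}{10}\right) - \frac{24}{13} = - \frac{597}{260} + \frac{H}{10}$)
$\frac{j{\left(-64 \right)}}{-2178 - \left(-9 + 13\right) 20} + \frac{\left(-1349 + 176\right) - 143}{-2034} = \frac{- \frac{597}{260} + \frac{1}{10} \left(-64\right)}{-2178 - \left(-9 + 13\right) 20} + \frac{\left(-1349 + 176\right) - 143}{-2034} = \frac{- \frac{597}{260} - \frac{32}{5}}{-2178 - 4 \cdot 20} + \left(-1173 - 143\right) \left(- \frac{1}{2034}\right) = - \frac{2261}{260 \left(-2178 - 80\right)} - - \frac{658}{1017} = - \frac{2261}{260 \left(-2178 - 80\right)} + \frac{658}{1017} = - \frac{2261}{260 \left(-2258\right)} + \frac{658}{1017} = \left(- \frac{2261}{260}\right) \left(- \frac{1}{2258}\right) + \frac{658}{1017} = \frac{2261}{587080} + \frac{658}{1017} = \frac{388598077}{597060360}$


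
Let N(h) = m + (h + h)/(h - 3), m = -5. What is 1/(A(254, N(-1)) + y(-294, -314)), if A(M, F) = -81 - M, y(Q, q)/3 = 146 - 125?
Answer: -1/272 ≈ -0.0036765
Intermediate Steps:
y(Q, q) = 63 (y(Q, q) = 3*(146 - 125) = 3*21 = 63)
N(h) = -5 + 2*h/(-3 + h) (N(h) = -5 + (h + h)/(h - 3) = -5 + (2*h)/(-3 + h) = -5 + 2*h/(-3 + h))
1/(A(254, N(-1)) + y(-294, -314)) = 1/((-81 - 1*254) + 63) = 1/((-81 - 254) + 63) = 1/(-335 + 63) = 1/(-272) = -1/272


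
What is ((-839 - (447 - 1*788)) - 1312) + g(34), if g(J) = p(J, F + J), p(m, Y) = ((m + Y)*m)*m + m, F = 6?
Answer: 83768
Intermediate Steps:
p(m, Y) = m + m²*(Y + m) (p(m, Y) = ((Y + m)*m)*m + m = (m*(Y + m))*m + m = m²*(Y + m) + m = m + m²*(Y + m))
g(J) = J*(1 + J² + J*(6 + J)) (g(J) = J*(1 + J² + (6 + J)*J) = J*(1 + J² + J*(6 + J)))
((-839 - (447 - 1*788)) - 1312) + g(34) = ((-839 - (447 - 1*788)) - 1312) + 34*(1 + 34² + 34*(6 + 34)) = ((-839 - (447 - 788)) - 1312) + 34*(1 + 1156 + 34*40) = ((-839 - 1*(-341)) - 1312) + 34*(1 + 1156 + 1360) = ((-839 + 341) - 1312) + 34*2517 = (-498 - 1312) + 85578 = -1810 + 85578 = 83768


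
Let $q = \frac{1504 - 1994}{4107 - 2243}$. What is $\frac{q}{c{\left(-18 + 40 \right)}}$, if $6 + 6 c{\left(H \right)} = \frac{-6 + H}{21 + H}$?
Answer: $\frac{31605}{112772} \approx 0.28026$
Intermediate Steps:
$c{\left(H \right)} = -1 + \frac{-6 + H}{6 \left(21 + H\right)}$ ($c{\left(H \right)} = -1 + \frac{\left(-6 + H\right) \frac{1}{21 + H}}{6} = -1 + \frac{\frac{1}{21 + H} \left(-6 + H\right)}{6} = -1 + \frac{-6 + H}{6 \left(21 + H\right)}$)
$q = - \frac{245}{932}$ ($q = - \frac{490}{1864} = \left(-490\right) \frac{1}{1864} = - \frac{245}{932} \approx -0.26288$)
$\frac{q}{c{\left(-18 + 40 \right)}} = - \frac{245}{932 \frac{-132 - 5 \left(-18 + 40\right)}{6 \left(21 + \left(-18 + 40\right)\right)}} = - \frac{245}{932 \frac{-132 - 110}{6 \left(21 + 22\right)}} = - \frac{245}{932 \frac{-132 - 110}{6 \cdot 43}} = - \frac{245}{932 \cdot \frac{1}{6} \cdot \frac{1}{43} \left(-242\right)} = - \frac{245}{932 \left(- \frac{121}{129}\right)} = \left(- \frac{245}{932}\right) \left(- \frac{129}{121}\right) = \frac{31605}{112772}$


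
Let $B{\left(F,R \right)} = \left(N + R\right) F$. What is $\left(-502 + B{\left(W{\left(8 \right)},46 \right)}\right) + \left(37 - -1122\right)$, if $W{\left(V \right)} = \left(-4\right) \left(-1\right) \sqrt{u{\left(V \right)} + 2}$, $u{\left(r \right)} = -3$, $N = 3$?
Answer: $657 + 196 i \approx 657.0 + 196.0 i$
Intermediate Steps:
$W{\left(V \right)} = 4 i$ ($W{\left(V \right)} = \left(-4\right) \left(-1\right) \sqrt{-3 + 2} = 4 \sqrt{-1} = 4 i$)
$B{\left(F,R \right)} = F \left(3 + R\right)$ ($B{\left(F,R \right)} = \left(3 + R\right) F = F \left(3 + R\right)$)
$\left(-502 + B{\left(W{\left(8 \right)},46 \right)}\right) + \left(37 - -1122\right) = \left(-502 + 4 i \left(3 + 46\right)\right) + \left(37 - -1122\right) = \left(-502 + 4 i 49\right) + \left(37 + 1122\right) = \left(-502 + 196 i\right) + 1159 = 657 + 196 i$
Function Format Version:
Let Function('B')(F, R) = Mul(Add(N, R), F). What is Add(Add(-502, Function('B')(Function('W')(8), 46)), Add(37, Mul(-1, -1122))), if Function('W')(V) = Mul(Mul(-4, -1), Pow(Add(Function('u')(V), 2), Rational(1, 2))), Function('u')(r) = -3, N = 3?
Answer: Add(657, Mul(196, I)) ≈ Add(657.00, Mul(196.00, I))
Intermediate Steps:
Function('W')(V) = Mul(4, I) (Function('W')(V) = Mul(Mul(-4, -1), Pow(Add(-3, 2), Rational(1, 2))) = Mul(4, Pow(-1, Rational(1, 2))) = Mul(4, I))
Function('B')(F, R) = Mul(F, Add(3, R)) (Function('B')(F, R) = Mul(Add(3, R), F) = Mul(F, Add(3, R)))
Add(Add(-502, Function('B')(Function('W')(8), 46)), Add(37, Mul(-1, -1122))) = Add(Add(-502, Mul(Mul(4, I), Add(3, 46))), Add(37, Mul(-1, -1122))) = Add(Add(-502, Mul(Mul(4, I), 49)), Add(37, 1122)) = Add(Add(-502, Mul(196, I)), 1159) = Add(657, Mul(196, I))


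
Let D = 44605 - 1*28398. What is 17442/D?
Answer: 918/853 ≈ 1.0762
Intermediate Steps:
D = 16207 (D = 44605 - 28398 = 16207)
17442/D = 17442/16207 = 17442*(1/16207) = 918/853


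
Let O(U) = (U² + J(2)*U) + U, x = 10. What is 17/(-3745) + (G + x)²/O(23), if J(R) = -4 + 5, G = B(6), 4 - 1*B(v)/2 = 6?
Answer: 25009/430675 ≈ 0.058069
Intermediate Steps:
B(v) = -4 (B(v) = 8 - 2*6 = 8 - 12 = -4)
G = -4
J(R) = 1
O(U) = U² + 2*U (O(U) = (U² + 1*U) + U = (U² + U) + U = (U + U²) + U = U² + 2*U)
17/(-3745) + (G + x)²/O(23) = 17/(-3745) + (-4 + 10)²/((23*(2 + 23))) = 17*(-1/3745) + 6²/((23*25)) = -17/3745 + 36/575 = 25009/430675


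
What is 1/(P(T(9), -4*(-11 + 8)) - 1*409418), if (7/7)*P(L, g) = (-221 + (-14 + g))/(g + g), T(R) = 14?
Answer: -24/9826255 ≈ -2.4424e-6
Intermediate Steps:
P(L, g) = (-235 + g)/(2*g) (P(L, g) = (-221 + (-14 + g))/(g + g) = (-235 + g)/((2*g)) = (-235 + g)*(1/(2*g)) = (-235 + g)/(2*g))
1/(P(T(9), -4*(-11 + 8)) - 1*409418) = 1/((-235 - 4*(-11 + 8))/(2*((-4*(-11 + 8)))) - 1*409418) = 1/((-235 - 4*(-3))/(2*((-4*(-3)))) - 409418) = 1/((½)*(-235 + 12)/12 - 409418) = 1/((½)*(1/12)*(-223) - 409418) = 1/(-223/24 - 409418) = 1/(-9826255/24) = -24/9826255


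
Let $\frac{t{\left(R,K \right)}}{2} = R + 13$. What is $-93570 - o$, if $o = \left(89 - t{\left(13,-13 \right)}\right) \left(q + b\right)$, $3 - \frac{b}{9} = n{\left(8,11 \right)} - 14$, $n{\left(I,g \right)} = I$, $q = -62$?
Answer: $-94273$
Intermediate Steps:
$t{\left(R,K \right)} = 26 + 2 R$ ($t{\left(R,K \right)} = 2 \left(R + 13\right) = 2 \left(13 + R\right) = 26 + 2 R$)
$b = 81$ ($b = 27 - 9 \left(8 - 14\right) = 27 - -54 = 27 + 54 = 81$)
$o = 703$ ($o = \left(89 - \left(26 + 2 \cdot 13\right)\right) \left(-62 + 81\right) = \left(89 - \left(26 + 26\right)\right) 19 = \left(89 - 52\right) 19 = 37 \cdot 19 = 703$)
$-93570 - o = -93570 - 703 = -94273$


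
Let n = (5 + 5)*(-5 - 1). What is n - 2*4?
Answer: -68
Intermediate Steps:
n = -60 (n = 10*(-6) = -60)
n - 2*4 = -60 - 2*4 = -60 - 8 = -68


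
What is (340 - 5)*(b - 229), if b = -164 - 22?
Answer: -139025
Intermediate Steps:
b = -186
(340 - 5)*(b - 229) = (340 - 5)*(-186 - 229) = 335*(-415) = -139025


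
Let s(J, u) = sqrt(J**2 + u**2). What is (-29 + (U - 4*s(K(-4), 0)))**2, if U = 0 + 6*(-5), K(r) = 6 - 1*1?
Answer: 6241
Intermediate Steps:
K(r) = 5 (K(r) = 6 - 1 = 5)
U = -30 (U = 0 - 30 = -30)
(-29 + (U - 4*s(K(-4), 0)))**2 = (-29 + (-30 - 4*sqrt(5**2 + 0**2)))**2 = (-29 + (-30 - 4*sqrt(25 + 0)))**2 = (-29 + (-30 - 4*sqrt(25)))**2 = (-29 + (-30 - 4*5))**2 = (-29 + (-30 - 20))**2 = (-29 - 50)**2 = (-79)**2 = 6241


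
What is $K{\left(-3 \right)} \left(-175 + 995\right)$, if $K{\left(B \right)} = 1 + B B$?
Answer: $8200$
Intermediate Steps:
$K{\left(B \right)} = 1 + B^{2}$
$K{\left(-3 \right)} \left(-175 + 995\right) = \left(1 + \left(-3\right)^{2}\right) \left(-175 + 995\right) = \left(1 + 9\right) 820 = 10 \cdot 820 = 8200$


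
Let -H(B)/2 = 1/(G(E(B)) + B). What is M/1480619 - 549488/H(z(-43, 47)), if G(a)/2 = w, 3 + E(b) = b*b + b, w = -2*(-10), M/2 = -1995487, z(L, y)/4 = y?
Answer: 92748386539234/1480619 ≈ 6.2642e+7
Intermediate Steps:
z(L, y) = 4*y
M = -3990974 (M = 2*(-1995487) = -3990974)
w = 20
E(b) = -3 + b + b**2 (E(b) = -3 + (b*b + b) = -3 + (b**2 + b) = -3 + (b + b**2) = -3 + b + b**2)
G(a) = 40 (G(a) = 2*20 = 40)
H(B) = -2/(40 + B)
M/1480619 - 549488/H(z(-43, 47)) = -3990974/1480619 - 549488/((-2/(40 + 4*47))) = -3990974*1/1480619 - 549488/((-2/(40 + 188))) = -3990974/1480619 - 549488/((-2/228)) = -3990974/1480619 - 549488/((-2*1/228)) = -3990974/1480619 - 549488/(-1/114) = -3990974/1480619 - 549488*(-114) = -3990974/1480619 + 62641632 = 92748386539234/1480619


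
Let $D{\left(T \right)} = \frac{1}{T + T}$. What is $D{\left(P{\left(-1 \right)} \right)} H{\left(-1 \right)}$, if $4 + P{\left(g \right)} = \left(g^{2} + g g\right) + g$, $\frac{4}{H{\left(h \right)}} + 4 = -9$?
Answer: $\frac{2}{39} \approx 0.051282$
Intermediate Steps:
$H{\left(h \right)} = - \frac{4}{13}$ ($H{\left(h \right)} = \frac{4}{-4 - 9} = \frac{4}{-13} = 4 \left(- \frac{1}{13}\right) = - \frac{4}{13}$)
$P{\left(g \right)} = -4 + g + 2 g^{2}$ ($P{\left(g \right)} = -4 + \left(\left(g^{2} + g g\right) + g\right) = -4 + \left(\left(g^{2} + g^{2}\right) + g\right) = -4 + \left(2 g^{2} + g\right) = -4 + \left(g + 2 g^{2}\right) = -4 + g + 2 g^{2}$)
$D{\left(T \right)} = \frac{1}{2 T}$
$D{\left(P{\left(-1 \right)} \right)} H{\left(-1 \right)} = \frac{1}{2 \left(-4 - 1 + 2 \left(-1\right)^{2}\right)} \left(- \frac{4}{13}\right) = \frac{1}{2 \left(-4 - 1 + 2 \cdot 1\right)} \left(- \frac{4}{13}\right) = \frac{1}{2 \left(-4 - 1 + 2\right)} \left(- \frac{4}{13}\right) = \frac{1}{2 \left(-3\right)} \left(- \frac{4}{13}\right) = \frac{1}{2} \left(- \frac{1}{3}\right) \left(- \frac{4}{13}\right) = \left(- \frac{1}{6}\right) \left(- \frac{4}{13}\right) = \frac{2}{39}$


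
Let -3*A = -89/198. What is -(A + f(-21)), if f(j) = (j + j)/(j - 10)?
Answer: -27707/18414 ≈ -1.5047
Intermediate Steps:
f(j) = 2*j/(-10 + j) (f(j) = (2*j)/(-10 + j) = 2*j/(-10 + j))
A = 89/594 (A = -(-89)/(3*198) = -1/3*(-89/198) = 89/594 ≈ 0.14983)
-(A + f(-21)) = -(89/594 + 2*(-21)/(-10 - 21)) = -(89/594 + 2*(-21)/(-31)) = -(89/594 + 2*(-21)*(-1/31)) = -(89/594 + 42/31) = -1*27707/18414 = -27707/18414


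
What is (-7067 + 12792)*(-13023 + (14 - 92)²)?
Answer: -39725775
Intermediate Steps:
(-7067 + 12792)*(-13023 + (14 - 92)²) = 5725*(-13023 + (-78)²) = 5725*(-13023 + 6084) = 5725*(-6939) = -39725775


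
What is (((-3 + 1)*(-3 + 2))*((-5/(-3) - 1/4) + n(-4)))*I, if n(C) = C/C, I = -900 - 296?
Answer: -17342/3 ≈ -5780.7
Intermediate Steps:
I = -1196
n(C) = 1
(((-3 + 1)*(-3 + 2))*((-5/(-3) - 1/4) + n(-4)))*I = (((-3 + 1)*(-3 + 2))*((-5/(-3) - 1/4) + 1))*(-1196) = ((-2*(-1))*((-5*(-⅓) - 1*¼) + 1))*(-1196) = (2*((5/3 - ¼) + 1))*(-1196) = (2*(17/12 + 1))*(-1196) = (2*(29/12))*(-1196) = (29/6)*(-1196) = -17342/3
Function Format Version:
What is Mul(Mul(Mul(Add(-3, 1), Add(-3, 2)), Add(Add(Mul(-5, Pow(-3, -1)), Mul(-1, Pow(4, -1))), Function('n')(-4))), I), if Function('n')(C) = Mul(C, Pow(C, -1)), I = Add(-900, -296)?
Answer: Rational(-17342, 3) ≈ -5780.7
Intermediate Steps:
I = -1196
Function('n')(C) = 1
Mul(Mul(Mul(Add(-3, 1), Add(-3, 2)), Add(Add(Mul(-5, Pow(-3, -1)), Mul(-1, Pow(4, -1))), Function('n')(-4))), I) = Mul(Mul(Mul(Add(-3, 1), Add(-3, 2)), Add(Add(Mul(-5, Pow(-3, -1)), Mul(-1, Pow(4, -1))), 1)), -1196) = Mul(Mul(Mul(-2, -1), Add(Add(Mul(-5, Rational(-1, 3)), Mul(-1, Rational(1, 4))), 1)), -1196) = Mul(Mul(2, Add(Add(Rational(5, 3), Rational(-1, 4)), 1)), -1196) = Mul(Mul(2, Add(Rational(17, 12), 1)), -1196) = Mul(Mul(2, Rational(29, 12)), -1196) = Mul(Rational(29, 6), -1196) = Rational(-17342, 3)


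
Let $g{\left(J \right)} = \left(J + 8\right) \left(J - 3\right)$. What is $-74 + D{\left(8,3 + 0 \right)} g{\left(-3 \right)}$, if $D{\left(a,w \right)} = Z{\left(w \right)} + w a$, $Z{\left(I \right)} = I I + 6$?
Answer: $-1244$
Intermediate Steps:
$Z{\left(I \right)} = 6 + I^{2}$ ($Z{\left(I \right)} = I^{2} + 6 = 6 + I^{2}$)
$g{\left(J \right)} = \left(-3 + J\right) \left(8 + J\right)$ ($g{\left(J \right)} = \left(8 + J\right) \left(-3 + J\right) = \left(-3 + J\right) \left(8 + J\right)$)
$D{\left(a,w \right)} = 6 + w^{2} + a w$ ($D{\left(a,w \right)} = \left(6 + w^{2}\right) + w a = \left(6 + w^{2}\right) + a w = 6 + w^{2} + a w$)
$-74 + D{\left(8,3 + 0 \right)} g{\left(-3 \right)} = -74 + \left(6 + \left(3 + 0\right)^{2} + 8 \left(3 + 0\right)\right) \left(-24 + \left(-3\right)^{2} + 5 \left(-3\right)\right) = -74 + \left(6 + 3^{2} + 8 \cdot 3\right) \left(-24 + 9 - 15\right) = -74 + \left(6 + 9 + 24\right) \left(-30\right) = -74 + 39 \left(-30\right) = -74 - 1170 = -1244$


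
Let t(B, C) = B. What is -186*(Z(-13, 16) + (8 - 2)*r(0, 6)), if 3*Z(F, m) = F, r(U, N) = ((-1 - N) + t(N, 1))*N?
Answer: 7502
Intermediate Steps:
r(U, N) = -N (r(U, N) = ((-1 - N) + N)*N = -N)
Z(F, m) = F/3
-186*(Z(-13, 16) + (8 - 2)*r(0, 6)) = -186*((⅓)*(-13) + (8 - 2)*(-1*6)) = -186*(-13/3 + 6*(-6)) = -186*(-13/3 - 36) = -186*(-121/3) = 7502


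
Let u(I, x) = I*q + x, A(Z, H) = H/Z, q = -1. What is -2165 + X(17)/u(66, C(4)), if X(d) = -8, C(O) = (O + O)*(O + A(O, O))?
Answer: -28141/13 ≈ -2164.7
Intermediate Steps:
C(O) = 2*O*(1 + O) (C(O) = (O + O)*(O + O/O) = (2*O)*(O + 1) = (2*O)*(1 + O) = 2*O*(1 + O))
u(I, x) = x - I (u(I, x) = I*(-1) + x = -I + x = x - I)
-2165 + X(17)/u(66, C(4)) = -2165 - 8/(2*4*(1 + 4) - 1*66) = -2165 - 8/(2*4*5 - 66) = -2165 - 8/(40 - 66) = -2165 - 8/(-26) = -2165 - 8*(-1/26) = -2165 + 4/13 = -28141/13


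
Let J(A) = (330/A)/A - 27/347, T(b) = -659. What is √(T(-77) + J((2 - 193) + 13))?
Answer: I*√2514367652630/61766 ≈ 25.672*I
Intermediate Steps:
J(A) = -27/347 + 330/A² (J(A) = 330/A² - 27*1/347 = 330/A² - 27/347 = -27/347 + 330/A²)
√(T(-77) + J((2 - 193) + 13)) = √(-659 + (-27/347 + 330/((2 - 193) + 13)²)) = √(-659 + (-27/347 + 330/(-191 + 13)²)) = √(-659 + (-27/347 + 330/(-178)²)) = √(-659 + (-27/347 + 330*(1/31684))) = √(-659 + (-27/347 + 165/15842)) = √(-659 - 370479/5497174) = √(-3623008145/5497174) = I*√2514367652630/61766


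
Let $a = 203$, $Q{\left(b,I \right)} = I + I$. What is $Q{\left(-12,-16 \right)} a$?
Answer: $-6496$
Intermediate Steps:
$Q{\left(b,I \right)} = 2 I$
$Q{\left(-12,-16 \right)} a = 2 \left(-16\right) 203 = \left(-32\right) 203 = -6496$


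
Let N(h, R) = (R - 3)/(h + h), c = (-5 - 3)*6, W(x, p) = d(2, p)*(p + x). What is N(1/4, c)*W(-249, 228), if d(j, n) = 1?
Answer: 2142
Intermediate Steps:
W(x, p) = p + x (W(x, p) = 1*(p + x) = p + x)
c = -48 (c = -8*6 = -48)
N(h, R) = (-3 + R)/(2*h) (N(h, R) = (-3 + R)/((2*h)) = (-3 + R)*(1/(2*h)) = (-3 + R)/(2*h))
N(1/4, c)*W(-249, 228) = ((-3 - 48)/(2*(1/4)))*(228 - 249) = ((½)*(-51)/(¼))*(-21) = ((½)*4*(-51))*(-21) = -102*(-21) = 2142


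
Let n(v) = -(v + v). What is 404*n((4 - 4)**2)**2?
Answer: 0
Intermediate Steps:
n(v) = -2*v
404*n((4 - 4)**2)**2 = 404*(-2*(4 - 4)**2)**2 = 404*(-2*0**2)**2 = 404*(-2*0)**2 = 404*0**2 = 404*0 = 0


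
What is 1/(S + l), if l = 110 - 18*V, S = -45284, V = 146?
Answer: -1/47802 ≈ -2.0920e-5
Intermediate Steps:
l = -2518 (l = 110 - 18*146 = 110 - 2628 = -2518)
1/(S + l) = 1/(-45284 - 2518) = 1/(-47802) = -1/47802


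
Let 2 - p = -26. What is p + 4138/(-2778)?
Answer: 36823/1389 ≈ 26.510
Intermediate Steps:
p = 28 (p = 2 - 1*(-26) = 2 + 26 = 28)
p + 4138/(-2778) = 28 + 4138/(-2778) = 28 + 4138*(-1/2778) = 28 - 2069/1389 = 36823/1389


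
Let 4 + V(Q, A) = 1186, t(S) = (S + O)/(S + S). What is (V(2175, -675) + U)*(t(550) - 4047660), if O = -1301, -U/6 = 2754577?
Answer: 3679102558325814/55 ≈ 6.6893e+13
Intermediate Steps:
U = -16527462 (U = -6*2754577 = -16527462)
t(S) = (-1301 + S)/(2*S) (t(S) = (S - 1301)/(S + S) = (-1301 + S)/((2*S)) = (-1301 + S)*(1/(2*S)) = (-1301 + S)/(2*S))
V(Q, A) = 1182 (V(Q, A) = -4 + 1186 = 1182)
(V(2175, -675) + U)*(t(550) - 4047660) = (1182 - 16527462)*((½)*(-1301 + 550)/550 - 4047660) = -16526280*((½)*(1/550)*(-751) - 4047660) = -16526280*(-751/1100 - 4047660) = -16526280*(-4452426751/1100) = 3679102558325814/55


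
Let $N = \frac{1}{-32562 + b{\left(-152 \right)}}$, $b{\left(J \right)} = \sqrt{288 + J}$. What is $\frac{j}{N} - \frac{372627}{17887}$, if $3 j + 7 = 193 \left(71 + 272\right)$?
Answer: $- \frac{12850879176243}{17887} + 44128 \sqrt{34} \approx -7.1819 \cdot 10^{8}$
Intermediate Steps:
$j = 22064$ ($j = - \frac{7}{3} + \frac{193 \left(71 + 272\right)}{3} = - \frac{7}{3} + \frac{193 \cdot 343}{3} = - \frac{7}{3} + \frac{1}{3} \cdot 66199 = - \frac{7}{3} + \frac{66199}{3} = 22064$)
$N = \frac{1}{-32562 + 2 \sqrt{34}}$ ($N = \frac{1}{-32562 + \sqrt{288 - 152}} = \frac{1}{-32562 + \sqrt{136}} = \frac{1}{-32562 + 2 \sqrt{34}} \approx -3.0722 \cdot 10^{-5}$)
$\frac{j}{N} - \frac{372627}{17887} = \frac{22064}{- \frac{16281}{530141854} - \frac{\sqrt{34}}{530141854}} - \frac{372627}{17887} = - \frac{372627}{17887} + \frac{22064}{- \frac{16281}{530141854} - \frac{\sqrt{34}}{530141854}}$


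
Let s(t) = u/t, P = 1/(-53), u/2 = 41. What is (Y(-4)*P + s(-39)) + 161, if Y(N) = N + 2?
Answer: 328519/2067 ≈ 158.94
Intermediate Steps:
u = 82 (u = 2*41 = 82)
Y(N) = 2 + N
P = -1/53 ≈ -0.018868
s(t) = 82/t
(Y(-4)*P + s(-39)) + 161 = ((2 - 4)*(-1/53) + 82/(-39)) + 161 = (-2*(-1/53) + 82*(-1/39)) + 161 = (2/53 - 82/39) + 161 = -4268/2067 + 161 = 328519/2067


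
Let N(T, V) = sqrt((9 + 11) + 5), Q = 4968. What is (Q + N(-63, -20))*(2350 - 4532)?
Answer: -10851086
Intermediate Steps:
N(T, V) = 5 (N(T, V) = sqrt(20 + 5) = sqrt(25) = 5)
(Q + N(-63, -20))*(2350 - 4532) = (4968 + 5)*(2350 - 4532) = 4973*(-2182) = -10851086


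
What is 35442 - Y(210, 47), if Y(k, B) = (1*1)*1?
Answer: 35441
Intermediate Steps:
Y(k, B) = 1 (Y(k, B) = 1*1 = 1)
35442 - Y(210, 47) = 35442 - 1*1 = 35442 - 1 = 35441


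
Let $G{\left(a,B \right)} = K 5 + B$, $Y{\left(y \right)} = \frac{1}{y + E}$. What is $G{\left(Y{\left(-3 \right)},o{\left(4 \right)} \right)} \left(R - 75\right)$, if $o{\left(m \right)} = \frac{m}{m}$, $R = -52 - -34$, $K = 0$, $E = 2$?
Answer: $-93$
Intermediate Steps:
$R = -18$ ($R = -52 + 34 = -18$)
$Y{\left(y \right)} = \frac{1}{2 + y}$ ($Y{\left(y \right)} = \frac{1}{y + 2} = \frac{1}{2 + y}$)
$o{\left(m \right)} = 1$
$G{\left(a,B \right)} = B$ ($G{\left(a,B \right)} = 0 \cdot 5 + B = 0 + B = B$)
$G{\left(Y{\left(-3 \right)},o{\left(4 \right)} \right)} \left(R - 75\right) = 1 \left(-18 - 75\right) = 1 \left(-93\right) = -93$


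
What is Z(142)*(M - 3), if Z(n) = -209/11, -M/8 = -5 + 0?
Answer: -703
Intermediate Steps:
M = 40 (M = -8*(-5 + 0) = -8*(-5) = 40)
Z(n) = -19 (Z(n) = -209*1/11 = -19)
Z(142)*(M - 3) = -19*(40 - 3) = -19*37 = -703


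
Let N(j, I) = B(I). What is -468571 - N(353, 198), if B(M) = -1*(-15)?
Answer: -468586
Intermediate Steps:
B(M) = 15
N(j, I) = 15
-468571 - N(353, 198) = -468571 - 1*15 = -468571 - 15 = -468586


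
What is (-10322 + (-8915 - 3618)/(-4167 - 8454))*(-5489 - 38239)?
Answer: 1898690589104/4207 ≈ 4.5132e+8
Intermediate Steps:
(-10322 + (-8915 - 3618)/(-4167 - 8454))*(-5489 - 38239) = (-10322 - 12533/(-12621))*(-43728) = (-10322 - 12533*(-1/12621))*(-43728) = (-10322 + 12533/12621)*(-43728) = -130261429/12621*(-43728) = 1898690589104/4207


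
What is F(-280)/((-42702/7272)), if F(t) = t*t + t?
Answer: -94681440/7117 ≈ -13304.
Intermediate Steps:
F(t) = t + t² (F(t) = t² + t = t + t²)
F(-280)/((-42702/7272)) = (-280*(1 - 280))/((-42702/7272)) = (-280*(-279))/((-42702*1/7272)) = 78120/(-7117/1212) = 78120*(-1212/7117) = -94681440/7117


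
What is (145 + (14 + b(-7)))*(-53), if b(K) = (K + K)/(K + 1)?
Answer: -25652/3 ≈ -8550.7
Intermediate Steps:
b(K) = 2*K/(1 + K) (b(K) = (2*K)/(1 + K) = 2*K/(1 + K))
(145 + (14 + b(-7)))*(-53) = (145 + (14 + 2*(-7)/(1 - 7)))*(-53) = (145 + (14 + 2*(-7)/(-6)))*(-53) = (145 + (14 + 2*(-7)*(-1/6)))*(-53) = (145 + (14 + 7/3))*(-53) = (145 + 49/3)*(-53) = (484/3)*(-53) = -25652/3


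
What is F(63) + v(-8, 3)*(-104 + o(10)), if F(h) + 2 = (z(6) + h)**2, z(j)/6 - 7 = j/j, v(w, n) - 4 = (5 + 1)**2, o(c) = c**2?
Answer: 12159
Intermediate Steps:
v(w, n) = 40 (v(w, n) = 4 + (5 + 1)**2 = 4 + 6**2 = 4 + 36 = 40)
z(j) = 48 (z(j) = 42 + 6*(j/j) = 42 + 6*1 = 42 + 6 = 48)
F(h) = -2 + (48 + h)**2
F(63) + v(-8, 3)*(-104 + o(10)) = (-2 + (48 + 63)**2) + 40*(-104 + 10**2) = (-2 + 111**2) + 40*(-104 + 100) = (-2 + 12321) + 40*(-4) = 12319 - 160 = 12159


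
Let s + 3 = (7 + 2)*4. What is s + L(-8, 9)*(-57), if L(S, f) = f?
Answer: -480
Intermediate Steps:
s = 33 (s = -3 + (7 + 2)*4 = -3 + 9*4 = -3 + 36 = 33)
s + L(-8, 9)*(-57) = 33 + 9*(-57) = 33 - 513 = -480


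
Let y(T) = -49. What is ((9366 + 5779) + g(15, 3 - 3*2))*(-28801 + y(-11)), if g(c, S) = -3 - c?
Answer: -436413950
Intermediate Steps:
((9366 + 5779) + g(15, 3 - 3*2))*(-28801 + y(-11)) = ((9366 + 5779) + (-3 - 1*15))*(-28801 - 49) = (15145 + (-3 - 15))*(-28850) = (15145 - 18)*(-28850) = 15127*(-28850) = -436413950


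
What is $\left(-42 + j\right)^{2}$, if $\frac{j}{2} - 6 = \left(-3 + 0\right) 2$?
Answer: $1764$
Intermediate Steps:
$j = 0$ ($j = 12 + 2 \left(-3 + 0\right) 2 = 12 + 2 \left(\left(-3\right) 2\right) = 12 + 2 \left(-6\right) = 12 - 12 = 0$)
$\left(-42 + j\right)^{2} = \left(-42 + 0\right)^{2} = \left(-42\right)^{2} = 1764$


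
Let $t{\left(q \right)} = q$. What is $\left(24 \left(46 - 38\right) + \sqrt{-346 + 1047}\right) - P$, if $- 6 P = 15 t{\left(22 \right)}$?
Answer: $247 + \sqrt{701} \approx 273.48$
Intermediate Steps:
$P = -55$ ($P = - \frac{15 \cdot 22}{6} = \left(- \frac{1}{6}\right) 330 = -55$)
$\left(24 \left(46 - 38\right) + \sqrt{-346 + 1047}\right) - P = \left(24 \left(46 - 38\right) + \sqrt{-346 + 1047}\right) - -55 = \left(24 \cdot 8 + \sqrt{701}\right) + 55 = \left(192 + \sqrt{701}\right) + 55 = 247 + \sqrt{701}$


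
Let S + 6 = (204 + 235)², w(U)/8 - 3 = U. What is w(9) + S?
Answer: 192811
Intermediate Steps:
w(U) = 24 + 8*U
S = 192715 (S = -6 + (204 + 235)² = -6 + 439² = -6 + 192721 = 192715)
w(9) + S = (24 + 8*9) + 192715 = (24 + 72) + 192715 = 96 + 192715 = 192811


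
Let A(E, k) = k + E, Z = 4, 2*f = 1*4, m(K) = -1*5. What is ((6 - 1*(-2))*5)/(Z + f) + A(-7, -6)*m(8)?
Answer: 215/3 ≈ 71.667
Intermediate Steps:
m(K) = -5
f = 2 (f = (1*4)/2 = (1/2)*4 = 2)
A(E, k) = E + k
((6 - 1*(-2))*5)/(Z + f) + A(-7, -6)*m(8) = ((6 - 1*(-2))*5)/(4 + 2) + (-7 - 6)*(-5) = ((6 + 2)*5)/6 - 13*(-5) = (8*5)*(1/6) + 65 = 40*(1/6) + 65 = 20/3 + 65 = 215/3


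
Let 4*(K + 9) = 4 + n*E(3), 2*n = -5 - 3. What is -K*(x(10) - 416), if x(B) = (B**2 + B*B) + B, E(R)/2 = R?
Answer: -2884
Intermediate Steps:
E(R) = 2*R
n = -4 (n = (-5 - 3)/2 = (1/2)*(-8) = -4)
x(B) = B + 2*B**2 (x(B) = (B**2 + B**2) + B = 2*B**2 + B = B + 2*B**2)
K = -14 (K = -9 + (4 - 8*3)/4 = -9 + (4 - 4*6)/4 = -9 + (4 - 24)/4 = -9 + (1/4)*(-20) = -9 - 5 = -14)
-K*(x(10) - 416) = -(-14)*(10*(1 + 2*10) - 416) = -(-14)*(10*(1 + 20) - 416) = -(-14)*(10*21 - 416) = -(-14)*(210 - 416) = -(-14)*(-206) = -1*2884 = -2884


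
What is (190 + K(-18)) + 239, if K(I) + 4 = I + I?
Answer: 389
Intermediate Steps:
K(I) = -4 + 2*I (K(I) = -4 + (I + I) = -4 + 2*I)
(190 + K(-18)) + 239 = (190 + (-4 + 2*(-18))) + 239 = (190 + (-4 - 36)) + 239 = (190 - 40) + 239 = 150 + 239 = 389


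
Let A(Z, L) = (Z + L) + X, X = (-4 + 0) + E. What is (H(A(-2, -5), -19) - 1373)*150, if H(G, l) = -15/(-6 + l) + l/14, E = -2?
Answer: -1442445/7 ≈ -2.0606e+5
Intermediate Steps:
X = -6 (X = (-4 + 0) - 2 = -4 - 2 = -6)
A(Z, L) = -6 + L + Z (A(Z, L) = (Z + L) - 6 = (L + Z) - 6 = -6 + L + Z)
H(G, l) = -15/(-6 + l) + l/14 (H(G, l) = -15/(-6 + l) + l*(1/14) = -15/(-6 + l) + l/14)
(H(A(-2, -5), -19) - 1373)*150 = ((-210 + (-19)**2 - 6*(-19))/(14*(-6 - 19)) - 1373)*150 = ((1/14)*(-210 + 361 + 114)/(-25) - 1373)*150 = ((1/14)*(-1/25)*265 - 1373)*150 = (-53/70 - 1373)*150 = -96163/70*150 = -1442445/7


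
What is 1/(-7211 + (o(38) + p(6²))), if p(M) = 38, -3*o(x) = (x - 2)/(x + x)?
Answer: -19/136290 ≈ -0.00013941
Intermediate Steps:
o(x) = -(-2 + x)/(6*x) (o(x) = -(x - 2)/(3*(x + x)) = -(-2 + x)/(3*(2*x)) = -(-2 + x)*1/(2*x)/3 = -(-2 + x)/(6*x))
1/(-7211 + (o(38) + p(6²))) = 1/(-7211 + ((⅙)*(2 - 1*38)/38 + 38)) = 1/(-7211 + ((⅙)*(1/38)*(2 - 38) + 38)) = 1/(-7211 + ((⅙)*(1/38)*(-36) + 38)) = 1/(-7211 + (-3/19 + 38)) = 1/(-7211 + 719/19) = 1/(-136290/19) = -19/136290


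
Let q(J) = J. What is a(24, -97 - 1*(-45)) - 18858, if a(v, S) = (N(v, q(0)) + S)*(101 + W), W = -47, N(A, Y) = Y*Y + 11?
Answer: -21072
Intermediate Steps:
N(A, Y) = 11 + Y**2 (N(A, Y) = Y**2 + 11 = 11 + Y**2)
a(v, S) = 594 + 54*S (a(v, S) = ((11 + 0**2) + S)*(101 - 47) = ((11 + 0) + S)*54 = (11 + S)*54 = 594 + 54*S)
a(24, -97 - 1*(-45)) - 18858 = (594 + 54*(-97 - 1*(-45))) - 18858 = (594 + 54*(-97 + 45)) - 18858 = (594 + 54*(-52)) - 18858 = (594 - 2808) - 18858 = -2214 - 18858 = -21072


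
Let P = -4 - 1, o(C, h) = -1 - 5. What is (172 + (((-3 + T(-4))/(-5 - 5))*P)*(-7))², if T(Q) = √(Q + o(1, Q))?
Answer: 132735/4 - 2555*I*√10/2 ≈ 33184.0 - 4039.8*I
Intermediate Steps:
o(C, h) = -6
T(Q) = √(-6 + Q) (T(Q) = √(Q - 6) = √(-6 + Q))
P = -5
(172 + (((-3 + T(-4))/(-5 - 5))*P)*(-7))² = (172 + (((-3 + √(-6 - 4))/(-5 - 5))*(-5))*(-7))² = (172 + (((-3 + √(-10))/(-10))*(-5))*(-7))² = (172 + (((-3 + I*√10)*(-⅒))*(-5))*(-7))² = (172 + ((3/10 - I*√10/10)*(-5))*(-7))² = (172 + (-3/2 + I*√10/2)*(-7))² = (172 + (21/2 - 7*I*√10/2))² = (365/2 - 7*I*√10/2)²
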